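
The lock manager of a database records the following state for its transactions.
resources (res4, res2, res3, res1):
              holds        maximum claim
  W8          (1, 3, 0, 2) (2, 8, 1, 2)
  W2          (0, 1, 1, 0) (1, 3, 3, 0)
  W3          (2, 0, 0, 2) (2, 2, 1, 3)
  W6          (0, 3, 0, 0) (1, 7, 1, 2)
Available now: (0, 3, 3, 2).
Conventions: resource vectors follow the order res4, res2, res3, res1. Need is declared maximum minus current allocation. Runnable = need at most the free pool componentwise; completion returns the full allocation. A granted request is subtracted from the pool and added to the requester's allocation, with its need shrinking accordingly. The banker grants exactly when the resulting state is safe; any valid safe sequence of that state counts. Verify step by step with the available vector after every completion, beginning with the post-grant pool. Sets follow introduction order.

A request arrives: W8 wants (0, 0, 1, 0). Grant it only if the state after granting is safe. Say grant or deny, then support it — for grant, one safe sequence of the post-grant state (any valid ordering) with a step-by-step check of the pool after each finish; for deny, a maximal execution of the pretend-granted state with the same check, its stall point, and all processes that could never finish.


GRANT — the state after the grant stays safe, e.g. via W3, W2, W6, W8.
Key observation: the grant leaves (0, 3, 2, 2) free — enough for W3, whose release restarts the cascade.
Verifying the post-grant state step by step:
  pool = (0, 3, 2, 2)
  run W3 (needs (0, 2, 1, 1), free (0, 3, 2, 2)); after release of (2, 0, 0, 2) the pool is (2, 3, 2, 4)
  run W2 (needs (1, 2, 2, 0), free (2, 3, 2, 4)); after release of (0, 1, 1, 0) the pool is (2, 4, 3, 4)
  run W6 (needs (1, 4, 1, 2), free (2, 4, 3, 4)); after release of (0, 3, 0, 0) the pool is (2, 7, 3, 4)
  run W8 (needs (1, 5, 0, 0), free (2, 7, 3, 4)); after release of (1, 3, 1, 2) the pool is (3, 10, 4, 6)


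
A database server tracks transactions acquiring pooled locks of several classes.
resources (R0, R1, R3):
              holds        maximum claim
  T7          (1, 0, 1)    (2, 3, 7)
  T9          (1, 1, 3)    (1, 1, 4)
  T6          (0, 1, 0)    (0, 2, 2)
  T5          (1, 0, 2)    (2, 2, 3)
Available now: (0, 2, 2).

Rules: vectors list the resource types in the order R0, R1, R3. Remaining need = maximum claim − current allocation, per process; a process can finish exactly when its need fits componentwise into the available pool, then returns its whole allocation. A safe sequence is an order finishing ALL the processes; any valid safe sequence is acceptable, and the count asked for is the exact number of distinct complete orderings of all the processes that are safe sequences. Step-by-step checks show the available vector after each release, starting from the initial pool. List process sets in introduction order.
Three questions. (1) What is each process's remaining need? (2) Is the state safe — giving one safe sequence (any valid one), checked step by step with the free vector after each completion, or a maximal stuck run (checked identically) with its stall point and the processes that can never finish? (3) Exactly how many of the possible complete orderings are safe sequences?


(1) Remaining need (order R0, R1, R3):
  T7: (1, 3, 6)
  T9: (0, 0, 1)
  T6: (0, 1, 2)
  T5: (1, 2, 1)
(2) SAFE. One safe sequence: T9, T5, T6, T7.
Key observation: reading the order forward, T5 is the first process whose need (1, 2, 1) meets the free pool (1, 3, 5) exactly on a resource it requests.
Check, step by step:
  pool = (0, 2, 2)
  T9 needs (0, 0, 1) <= (0, 2, 2) -> finishes; pool += (1, 1, 3) = (1, 3, 5)
  T5 needs (1, 2, 1) <= (1, 3, 5) -> finishes; pool += (1, 0, 2) = (2, 3, 7)
  T6 needs (0, 1, 2) <= (2, 3, 7) -> finishes; pool += (0, 1, 0) = (2, 4, 7)
  T7 needs (1, 3, 6) <= (2, 4, 7) -> finishes; pool += (1, 0, 1) = (3, 4, 8)
(3) Precisely 4 of the possible complete orderings are safe sequences.


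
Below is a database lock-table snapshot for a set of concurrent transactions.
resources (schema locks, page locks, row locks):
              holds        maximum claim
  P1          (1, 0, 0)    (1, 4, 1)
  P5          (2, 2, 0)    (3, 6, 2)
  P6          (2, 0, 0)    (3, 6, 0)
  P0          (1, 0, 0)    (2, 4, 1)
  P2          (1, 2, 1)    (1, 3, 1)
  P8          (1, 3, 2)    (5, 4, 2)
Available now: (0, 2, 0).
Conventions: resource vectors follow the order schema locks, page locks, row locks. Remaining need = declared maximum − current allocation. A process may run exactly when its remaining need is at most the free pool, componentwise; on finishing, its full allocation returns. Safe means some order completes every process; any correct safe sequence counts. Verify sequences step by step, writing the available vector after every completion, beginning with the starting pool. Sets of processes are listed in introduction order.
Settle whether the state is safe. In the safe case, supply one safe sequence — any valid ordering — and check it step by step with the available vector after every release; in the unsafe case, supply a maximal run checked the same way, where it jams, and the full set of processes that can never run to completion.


The state is UNSAFE.
Key observation: after P2, P1, P0 the pool peaks at (3, 4, 1), and each blocked process is short somewhere: P5 on row locks; P6 on page locks; P8 on schema locks.
The run P2, P1, P0 cannot be extended any further. Verifying each step:
  pool = (0, 2, 0)
  run P2 (needs (0, 1, 0), free (0, 2, 0)); after release of (1, 2, 1) the pool is (1, 4, 1)
  run P1 (needs (0, 4, 1), free (1, 4, 1)); after release of (1, 0, 0) the pool is (2, 4, 1)
  run P0 (needs (1, 4, 1), free (2, 4, 1)); after release of (1, 0, 0) the pool is (3, 4, 1)
  P5 still needs (1, 4, 2) but only (3, 4, 1) is free — short on row locks
  P6 still needs (1, 6, 0) but only (3, 4, 1) is free — short on page locks
  P8 still needs (4, 1, 0) but only (3, 4, 1) is free — short on schema locks
Permanently blocked: P5, P6 and P8.


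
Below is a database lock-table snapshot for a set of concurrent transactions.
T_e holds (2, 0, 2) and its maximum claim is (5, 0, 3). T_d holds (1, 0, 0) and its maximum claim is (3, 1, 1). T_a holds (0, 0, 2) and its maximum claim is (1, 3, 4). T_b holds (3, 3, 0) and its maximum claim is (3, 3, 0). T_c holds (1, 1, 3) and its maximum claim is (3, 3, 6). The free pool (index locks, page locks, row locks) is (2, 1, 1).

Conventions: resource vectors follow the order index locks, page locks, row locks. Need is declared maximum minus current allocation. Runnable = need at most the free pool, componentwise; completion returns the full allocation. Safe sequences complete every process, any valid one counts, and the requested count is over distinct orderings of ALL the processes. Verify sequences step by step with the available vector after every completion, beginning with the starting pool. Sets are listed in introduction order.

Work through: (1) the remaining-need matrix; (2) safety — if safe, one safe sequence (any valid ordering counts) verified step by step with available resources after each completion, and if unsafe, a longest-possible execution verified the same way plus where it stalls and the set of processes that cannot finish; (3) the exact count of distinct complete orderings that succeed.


(1) Outstanding need per process (order index locks, page locks, row locks):
  T_e: (3, 0, 1)
  T_d: (2, 1, 1)
  T_a: (1, 3, 2)
  T_b: (0, 0, 0)
  T_c: (2, 2, 3)
(2) SAFE, for example via the order T_b, T_e, T_d, T_a, T_c.
Key observation: the order's first zero-slack moment is T_e ((3, 0, 1) needed, (5, 4, 1) free — a requested resource with nothing to spare).
Step-by-step check:
  pool = (2, 1, 1)
  run T_b (needs (0, 0, 0), free (2, 1, 1)); after release of (3, 3, 0) the pool is (5, 4, 1)
  run T_e (needs (3, 0, 1), free (5, 4, 1)); after release of (2, 0, 2) the pool is (7, 4, 3)
  run T_d (needs (2, 1, 1), free (7, 4, 3)); after release of (1, 0, 0) the pool is (8, 4, 3)
  run T_a (needs (1, 3, 2), free (8, 4, 3)); after release of (0, 0, 2) the pool is (8, 4, 5)
  run T_c (needs (2, 2, 3), free (8, 4, 5)); after release of (1, 1, 3) the pool is (9, 5, 8)
(3) Precisely 12 of the possible complete orderings are safe sequences.


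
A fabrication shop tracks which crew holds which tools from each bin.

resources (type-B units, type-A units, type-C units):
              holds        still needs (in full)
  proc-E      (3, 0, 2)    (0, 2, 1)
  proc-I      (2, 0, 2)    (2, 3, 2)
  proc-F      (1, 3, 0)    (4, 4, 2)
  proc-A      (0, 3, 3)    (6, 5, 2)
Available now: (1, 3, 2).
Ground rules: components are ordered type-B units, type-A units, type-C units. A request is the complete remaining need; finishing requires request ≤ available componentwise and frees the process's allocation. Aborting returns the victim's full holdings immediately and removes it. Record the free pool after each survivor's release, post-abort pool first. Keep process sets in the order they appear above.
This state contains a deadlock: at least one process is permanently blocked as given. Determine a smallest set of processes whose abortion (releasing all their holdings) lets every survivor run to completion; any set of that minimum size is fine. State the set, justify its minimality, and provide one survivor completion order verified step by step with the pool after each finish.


Abort proc-A.
Key observation: proc-F had no path to completion before; after the abort of proc-A ((0, 3, 3) returned), step 2 is where it fits.
Minimality: the empty abort set fails — the state is deadlocked as it stands.
One survivor order: proc-E, proc-F, proc-I. Step-by-step check (post-abort pool first):
  pool = (1, 6, 5)
  proc-E: need (0, 2, 1) fits (1, 6, 5); releases (3, 0, 2), pool now (4, 6, 7)
  proc-F: need (4, 4, 2) fits (4, 6, 7); releases (1, 3, 0), pool now (5, 9, 7)
  proc-I: need (2, 3, 2) fits (5, 9, 7); releases (2, 0, 2), pool now (7, 9, 9)


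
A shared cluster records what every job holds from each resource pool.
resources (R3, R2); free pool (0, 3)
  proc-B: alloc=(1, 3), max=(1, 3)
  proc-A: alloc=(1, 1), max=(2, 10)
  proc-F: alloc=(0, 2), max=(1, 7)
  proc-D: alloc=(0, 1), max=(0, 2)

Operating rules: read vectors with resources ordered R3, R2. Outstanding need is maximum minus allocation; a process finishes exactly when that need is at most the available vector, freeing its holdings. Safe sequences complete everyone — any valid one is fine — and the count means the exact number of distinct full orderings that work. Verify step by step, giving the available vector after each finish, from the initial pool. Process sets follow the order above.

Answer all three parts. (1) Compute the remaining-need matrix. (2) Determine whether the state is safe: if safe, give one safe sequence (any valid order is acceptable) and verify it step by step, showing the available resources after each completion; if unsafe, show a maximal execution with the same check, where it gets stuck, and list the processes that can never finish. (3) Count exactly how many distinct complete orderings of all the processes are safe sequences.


(1) Remaining need (order R3, R2):
  proc-B: (0, 0)
  proc-A: (1, 9)
  proc-F: (1, 5)
  proc-D: (0, 1)
(2) The state is SAFE; one workable sequence: proc-B, proc-D, proc-F, proc-A.
Key observation: proc-F marks the first exact bind of the order: its need (1, 5) fits the free (1, 7) with zero slack on a requested resource.
Step-by-step check:
  pool = (0, 3)
  run proc-B (needs (0, 0), free (0, 3)); after release of (1, 3) the pool is (1, 6)
  run proc-D (needs (0, 1), free (1, 6)); after release of (0, 1) the pool is (1, 7)
  run proc-F (needs (1, 5), free (1, 7)); after release of (0, 2) the pool is (1, 9)
  run proc-A (needs (1, 9), free (1, 9)); after release of (1, 1) the pool is (2, 10)
(3) The exact count: 3 of the possible complete orderings are safe sequences.


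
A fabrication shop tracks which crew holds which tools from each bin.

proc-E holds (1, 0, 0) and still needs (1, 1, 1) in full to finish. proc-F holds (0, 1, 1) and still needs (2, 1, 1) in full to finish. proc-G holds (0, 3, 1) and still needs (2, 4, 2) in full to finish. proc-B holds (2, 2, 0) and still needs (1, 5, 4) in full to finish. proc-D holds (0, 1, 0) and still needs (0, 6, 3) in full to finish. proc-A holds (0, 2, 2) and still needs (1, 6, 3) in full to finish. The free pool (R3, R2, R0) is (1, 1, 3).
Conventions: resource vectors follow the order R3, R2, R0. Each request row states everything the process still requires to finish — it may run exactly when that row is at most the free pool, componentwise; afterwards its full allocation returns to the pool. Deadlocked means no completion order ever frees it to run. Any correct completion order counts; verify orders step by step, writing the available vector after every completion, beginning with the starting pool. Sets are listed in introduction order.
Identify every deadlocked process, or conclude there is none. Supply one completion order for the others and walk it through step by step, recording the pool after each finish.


Deadlocked: proc-G, proc-B, proc-D and proc-A.
Key observation: no order helps: past proc-E, proc-F, the free pool tops out at (2, 2, 4), below what each blocked process needs in R2.
One completion order for the rest: proc-E, proc-F. Step-by-step check:
  pool = (1, 1, 3)
  proc-E: need (1, 1, 1) fits (1, 1, 3); releases (1, 0, 0), pool now (2, 1, 3)
  proc-F: need (2, 1, 1) fits (2, 1, 3); releases (0, 1, 1), pool now (2, 2, 4)
None of the blocked processes ever fits:
  proc-G cannot run: need (2, 4, 2) vs free (2, 2, 4) (insufficient R2)
  proc-B cannot run: need (1, 5, 4) vs free (2, 2, 4) (insufficient R2)
  proc-D cannot run: need (0, 6, 3) vs free (2, 2, 4) (insufficient R2)
  proc-A cannot run: need (1, 6, 3) vs free (2, 2, 4) (insufficient R2)


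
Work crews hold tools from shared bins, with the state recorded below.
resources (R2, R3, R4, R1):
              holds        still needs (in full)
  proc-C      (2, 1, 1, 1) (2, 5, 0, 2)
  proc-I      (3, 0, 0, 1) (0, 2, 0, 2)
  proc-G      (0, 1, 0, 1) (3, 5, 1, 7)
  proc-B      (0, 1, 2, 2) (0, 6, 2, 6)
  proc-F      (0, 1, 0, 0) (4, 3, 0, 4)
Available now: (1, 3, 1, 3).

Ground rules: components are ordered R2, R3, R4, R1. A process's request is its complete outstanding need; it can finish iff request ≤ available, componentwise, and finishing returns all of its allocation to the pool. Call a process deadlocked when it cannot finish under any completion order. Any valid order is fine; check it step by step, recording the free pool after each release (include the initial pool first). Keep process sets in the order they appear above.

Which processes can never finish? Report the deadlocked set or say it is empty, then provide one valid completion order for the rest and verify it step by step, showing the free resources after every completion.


Deadlocked: proc-C, proc-G and proc-B.
Key observation: the pool after proc-I, proc-F is (4, 4, 1, 4); every surviving request exceeds it in R3, so progress ends there.
One completion order for the rest: proc-I, proc-F. Step-by-step check:
  pool = (1, 3, 1, 3)
  proc-I: need (0, 2, 0, 2) fits (1, 3, 1, 3); releases (3, 0, 0, 1), pool now (4, 3, 1, 4)
  proc-F: need (4, 3, 0, 4) fits (4, 3, 1, 4); releases (0, 1, 0, 0), pool now (4, 4, 1, 4)
The stuck group stays short no matter what:
  proc-C still needs (2, 5, 0, 2) but only (4, 4, 1, 4) is free — short on R3
  proc-G still needs (3, 5, 1, 7) but only (4, 4, 1, 4) is free — short on R3 and R1
  proc-B still needs (0, 6, 2, 6) but only (4, 4, 1, 4) is free — short on R3, R4 and R1


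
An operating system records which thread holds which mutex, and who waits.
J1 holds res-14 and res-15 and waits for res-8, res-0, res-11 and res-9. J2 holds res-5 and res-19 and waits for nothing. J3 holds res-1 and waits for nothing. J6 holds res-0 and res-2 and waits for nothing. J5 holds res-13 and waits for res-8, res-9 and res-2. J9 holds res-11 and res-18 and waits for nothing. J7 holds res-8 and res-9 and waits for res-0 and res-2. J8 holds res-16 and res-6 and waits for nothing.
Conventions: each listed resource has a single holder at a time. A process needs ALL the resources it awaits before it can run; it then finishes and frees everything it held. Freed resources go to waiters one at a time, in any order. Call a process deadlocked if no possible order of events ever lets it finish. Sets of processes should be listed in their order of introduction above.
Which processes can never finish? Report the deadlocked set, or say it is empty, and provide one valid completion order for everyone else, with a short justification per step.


No process is deadlocked.
Key observation: the wait graph is acyclic; completion cascades from the unblocked processes through everyone else.
One completion order for the rest: J2, J6, J7, J9, J5, J3, J8, J1.
Step-by-step check:
  J2 waits on nothing -> runs at once and releases res-5 and res-19
  J6 waits on nothing -> runs at once and releases res-0 and res-2
  run J7 (all its waits — res-0 and res-2 — are resolved); releases res-8 and res-9
  J9 waits on nothing -> runs at once and releases res-11 and res-18
  run J5 (all its waits — res-8, res-9 and res-2 — are resolved); releases res-13
  J3 waits on nothing -> runs at once and releases res-1
  J8 waits on nothing -> runs at once and releases res-16 and res-6
  run J1 (all its waits — res-8, res-0, res-11 and res-9 — are resolved); releases res-14 and res-15


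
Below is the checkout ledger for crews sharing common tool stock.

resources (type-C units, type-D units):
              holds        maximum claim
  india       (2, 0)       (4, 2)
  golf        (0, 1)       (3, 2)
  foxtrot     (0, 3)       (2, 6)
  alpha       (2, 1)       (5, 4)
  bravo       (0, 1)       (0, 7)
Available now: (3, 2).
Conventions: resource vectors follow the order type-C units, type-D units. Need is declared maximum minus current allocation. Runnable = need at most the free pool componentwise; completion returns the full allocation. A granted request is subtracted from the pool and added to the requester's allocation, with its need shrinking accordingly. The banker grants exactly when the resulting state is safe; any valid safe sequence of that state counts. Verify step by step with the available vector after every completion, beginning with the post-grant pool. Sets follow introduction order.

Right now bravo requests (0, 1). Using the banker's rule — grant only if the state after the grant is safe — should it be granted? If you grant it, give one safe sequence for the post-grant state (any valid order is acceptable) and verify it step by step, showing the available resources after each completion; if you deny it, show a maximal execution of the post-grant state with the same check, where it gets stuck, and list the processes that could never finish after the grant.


DENY. Granting would leave the state unsafe.
Key observation: type-D units is the bottleneck — with golf, india done the pool holds (5, 2), short of every remaining need.
On the post-grant state, golf, india is a maximal run — nothing extends it. Walking it through:
  pool = (3, 1)
  golf needs (3, 1) <= (3, 1) -> finishes; pool += (0, 1) = (3, 2)
  india needs (2, 2) <= (3, 2) -> finishes; pool += (2, 0) = (5, 2)
  foxtrot still needs (2, 3) but only (5, 2) is free — short on type-D units
  alpha still needs (3, 3) but only (5, 2) is free — short on type-D units
  bravo still needs (0, 5) but only (5, 2) is free — short on type-D units
Post-grant, the permanently blocked set is foxtrot, alpha and bravo.


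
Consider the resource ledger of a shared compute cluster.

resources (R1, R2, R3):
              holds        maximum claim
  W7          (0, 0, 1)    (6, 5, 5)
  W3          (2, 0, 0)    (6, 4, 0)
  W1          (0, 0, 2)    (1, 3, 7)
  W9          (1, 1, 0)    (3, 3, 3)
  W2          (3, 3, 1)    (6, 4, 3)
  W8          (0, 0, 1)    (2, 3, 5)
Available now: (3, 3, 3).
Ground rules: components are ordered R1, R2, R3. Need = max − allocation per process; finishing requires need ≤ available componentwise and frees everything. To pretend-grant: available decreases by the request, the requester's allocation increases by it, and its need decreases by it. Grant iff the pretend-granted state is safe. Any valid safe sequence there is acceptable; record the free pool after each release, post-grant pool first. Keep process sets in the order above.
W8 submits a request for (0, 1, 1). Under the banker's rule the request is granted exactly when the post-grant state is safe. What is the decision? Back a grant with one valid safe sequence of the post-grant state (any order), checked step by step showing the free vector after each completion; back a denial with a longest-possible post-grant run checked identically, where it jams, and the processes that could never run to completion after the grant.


GRANT — the state after the grant stays safe, e.g. via W2, W8, W3, W1, W7, W9.
Key observation: (3, 2, 2) free after granting still covers W2 first, and each release covers the next.
Verifying the post-grant state step by step:
  pool = (3, 2, 2)
  run W2 (needs (3, 1, 2), free (3, 2, 2)); after release of (3, 3, 1) the pool is (6, 5, 3)
  run W8 (needs (2, 2, 3), free (6, 5, 3)); after release of (0, 1, 2) the pool is (6, 6, 5)
  run W3 (needs (4, 4, 0), free (6, 6, 5)); after release of (2, 0, 0) the pool is (8, 6, 5)
  run W1 (needs (1, 3, 5), free (8, 6, 5)); after release of (0, 0, 2) the pool is (8, 6, 7)
  run W7 (needs (6, 5, 4), free (8, 6, 7)); after release of (0, 0, 1) the pool is (8, 6, 8)
  run W9 (needs (2, 2, 3), free (8, 6, 8)); after release of (1, 1, 0) the pool is (9, 7, 8)


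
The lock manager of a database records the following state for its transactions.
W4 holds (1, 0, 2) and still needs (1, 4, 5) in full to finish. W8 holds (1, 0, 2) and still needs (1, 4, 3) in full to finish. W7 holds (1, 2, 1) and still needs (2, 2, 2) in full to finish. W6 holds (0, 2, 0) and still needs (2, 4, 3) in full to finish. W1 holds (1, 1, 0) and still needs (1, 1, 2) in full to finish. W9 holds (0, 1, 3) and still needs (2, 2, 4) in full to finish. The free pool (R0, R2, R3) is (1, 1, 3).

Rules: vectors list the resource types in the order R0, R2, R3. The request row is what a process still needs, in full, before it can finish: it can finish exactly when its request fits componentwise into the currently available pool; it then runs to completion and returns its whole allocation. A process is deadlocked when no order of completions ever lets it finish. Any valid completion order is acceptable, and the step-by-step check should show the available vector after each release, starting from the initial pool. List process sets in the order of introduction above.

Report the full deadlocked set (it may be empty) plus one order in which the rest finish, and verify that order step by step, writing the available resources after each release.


No process is deadlocked.
Key observation: W1 leads a chain of completions in which each release enables another process.
One completion order for the rest: W1, W7, W9, W6, W8, W4. Step-by-step check:
  pool = (1, 1, 3)
  run W1 (needs (1, 1, 2), free (1, 1, 3)); after release of (1, 1, 0) the pool is (2, 2, 3)
  run W7 (needs (2, 2, 2), free (2, 2, 3)); after release of (1, 2, 1) the pool is (3, 4, 4)
  run W9 (needs (2, 2, 4), free (3, 4, 4)); after release of (0, 1, 3) the pool is (3, 5, 7)
  run W6 (needs (2, 4, 3), free (3, 5, 7)); after release of (0, 2, 0) the pool is (3, 7, 7)
  run W8 (needs (1, 4, 3), free (3, 7, 7)); after release of (1, 0, 2) the pool is (4, 7, 9)
  run W4 (needs (1, 4, 5), free (4, 7, 9)); after release of (1, 0, 2) the pool is (5, 7, 11)


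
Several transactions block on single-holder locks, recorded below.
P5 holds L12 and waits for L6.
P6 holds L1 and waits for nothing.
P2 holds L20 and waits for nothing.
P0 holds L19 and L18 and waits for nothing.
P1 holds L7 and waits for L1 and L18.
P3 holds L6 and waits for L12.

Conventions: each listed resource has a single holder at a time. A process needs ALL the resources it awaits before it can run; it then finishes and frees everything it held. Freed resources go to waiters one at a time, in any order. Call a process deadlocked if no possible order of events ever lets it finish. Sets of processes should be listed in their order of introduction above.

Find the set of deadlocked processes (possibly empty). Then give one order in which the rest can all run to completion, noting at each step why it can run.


Deadlocked set: P5 and P3.
Key observation: the knot is the closed ring of waits P5 -> P3 -> P5; no other process is dragged down with it.
A valid finishing order for the others: P2, P6, P0, P1.
Verifying each step:
  P2 waits on nothing -> runs at once and releases L20
  P6 waits on nothing -> runs at once and releases L1
  P0 waits on nothing -> runs at once and releases L19 and L18
  P1: everything it awaited (L1 and L18) is free; runs, freeing L7


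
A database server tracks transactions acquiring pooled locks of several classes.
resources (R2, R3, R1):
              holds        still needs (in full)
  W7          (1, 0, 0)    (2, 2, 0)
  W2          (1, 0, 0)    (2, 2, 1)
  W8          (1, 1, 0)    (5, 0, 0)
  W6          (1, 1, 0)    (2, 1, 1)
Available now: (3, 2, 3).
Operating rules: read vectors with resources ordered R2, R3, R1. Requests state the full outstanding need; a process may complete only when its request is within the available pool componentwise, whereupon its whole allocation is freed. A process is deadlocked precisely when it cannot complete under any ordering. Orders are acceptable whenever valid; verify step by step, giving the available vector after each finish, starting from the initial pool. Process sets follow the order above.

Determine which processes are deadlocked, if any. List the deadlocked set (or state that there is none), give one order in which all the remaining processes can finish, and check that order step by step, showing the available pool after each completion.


The deadlocked set is empty.
Key observation: starting with W6, each completion frees enough for the next — no one is permanently blocked.
A valid finishing order for the others: W6, W7, W8, W2. Step-by-step check:
  pool = (3, 2, 3)
  W6 needs (2, 1, 1) <= (3, 2, 3) -> finishes; pool += (1, 1, 0) = (4, 3, 3)
  W7 needs (2, 2, 0) <= (4, 3, 3) -> finishes; pool += (1, 0, 0) = (5, 3, 3)
  W8 needs (5, 0, 0) <= (5, 3, 3) -> finishes; pool += (1, 1, 0) = (6, 4, 3)
  W2 needs (2, 2, 1) <= (6, 4, 3) -> finishes; pool += (1, 0, 0) = (7, 4, 3)


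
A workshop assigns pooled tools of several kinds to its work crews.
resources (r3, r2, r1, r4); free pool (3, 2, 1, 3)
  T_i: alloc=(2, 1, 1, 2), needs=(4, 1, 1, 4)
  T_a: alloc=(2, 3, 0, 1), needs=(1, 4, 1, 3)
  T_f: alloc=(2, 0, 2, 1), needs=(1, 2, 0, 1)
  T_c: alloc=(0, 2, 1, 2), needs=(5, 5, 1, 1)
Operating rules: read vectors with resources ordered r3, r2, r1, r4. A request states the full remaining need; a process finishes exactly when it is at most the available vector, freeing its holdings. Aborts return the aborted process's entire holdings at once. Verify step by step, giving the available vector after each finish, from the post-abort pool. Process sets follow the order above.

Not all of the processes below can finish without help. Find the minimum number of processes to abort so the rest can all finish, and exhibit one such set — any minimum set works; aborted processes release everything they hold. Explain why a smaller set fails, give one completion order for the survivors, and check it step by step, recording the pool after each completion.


Abort T_a.
Key observation: before aborting T_a, T_c was permanently blocked — no order could ever run it; afterwards it completes at step 1.
Why nothing smaller works: aborting no one leaves the state deadlocked as given.
The survivors complete as T_c, T_f, T_i. Step-by-step check (starting from the post-abort pool):
  pool = (5, 5, 1, 4)
  T_c: need (5, 5, 1, 1) fits (5, 5, 1, 4); releases (0, 2, 1, 2), pool now (5, 7, 2, 6)
  T_f: need (1, 2, 0, 1) fits (5, 7, 2, 6); releases (2, 0, 2, 1), pool now (7, 7, 4, 7)
  T_i: need (4, 1, 1, 4) fits (7, 7, 4, 7); releases (2, 1, 1, 2), pool now (9, 8, 5, 9)


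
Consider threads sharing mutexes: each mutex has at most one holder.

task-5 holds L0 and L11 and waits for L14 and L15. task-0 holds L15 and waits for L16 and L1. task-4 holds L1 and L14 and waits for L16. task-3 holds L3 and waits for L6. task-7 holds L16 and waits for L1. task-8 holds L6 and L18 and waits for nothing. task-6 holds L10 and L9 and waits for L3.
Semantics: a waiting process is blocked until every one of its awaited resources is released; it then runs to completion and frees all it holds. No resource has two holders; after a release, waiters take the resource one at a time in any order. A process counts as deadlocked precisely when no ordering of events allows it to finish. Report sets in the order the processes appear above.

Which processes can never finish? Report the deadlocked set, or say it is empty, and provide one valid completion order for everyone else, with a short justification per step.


The deadlocked set is task-5, task-0, task-4 and task-7.
Key observation: the cycle task-4 -> task-7 -> task-4 can never break — each member waits on the next; task-5 and task-0 wait into the deadlock from upstream.
A valid finishing order for the others: task-8, task-3, task-6.
Verifying each step:
  task-8: no waits; runs immediately, freeing L6 and L18
  task-3 waits on L6 — all released -> runs and releases L3
  task-6 waits on L3 — all released -> runs and releases L10 and L9


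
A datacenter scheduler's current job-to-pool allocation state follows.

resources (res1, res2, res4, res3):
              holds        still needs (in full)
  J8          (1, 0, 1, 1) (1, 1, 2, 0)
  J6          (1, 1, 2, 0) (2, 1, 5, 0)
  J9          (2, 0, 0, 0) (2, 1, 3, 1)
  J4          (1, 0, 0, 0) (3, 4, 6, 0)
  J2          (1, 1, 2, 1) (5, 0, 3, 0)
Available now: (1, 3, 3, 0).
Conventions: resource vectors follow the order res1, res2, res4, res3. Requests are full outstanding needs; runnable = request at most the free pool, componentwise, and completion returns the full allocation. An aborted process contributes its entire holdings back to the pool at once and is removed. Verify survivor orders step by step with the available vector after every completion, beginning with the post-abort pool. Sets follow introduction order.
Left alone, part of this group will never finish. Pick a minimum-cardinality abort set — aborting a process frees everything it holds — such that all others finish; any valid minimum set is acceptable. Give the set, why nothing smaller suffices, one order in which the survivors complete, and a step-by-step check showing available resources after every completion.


The answer: abort J4.
Key observation: aborting J4 returns (1, 0, 0, 0), and J2 — hopeless before — runs at step 3 with the returned capacity in the pool.
No smaller set exists: with zero aborts the deadlock remains.
The survivors complete as J8, J9, J2, J6. Step-by-step check (starting from the post-abort pool):
  pool = (2, 3, 3, 0)
  J8: need (1, 1, 2, 0) fits (2, 3, 3, 0); releases (1, 0, 1, 1), pool now (3, 3, 4, 1)
  J9: need (2, 1, 3, 1) fits (3, 3, 4, 1); releases (2, 0, 0, 0), pool now (5, 3, 4, 1)
  J2: need (5, 0, 3, 0) fits (5, 3, 4, 1); releases (1, 1, 2, 1), pool now (6, 4, 6, 2)
  J6: need (2, 1, 5, 0) fits (6, 4, 6, 2); releases (1, 1, 2, 0), pool now (7, 5, 8, 2)


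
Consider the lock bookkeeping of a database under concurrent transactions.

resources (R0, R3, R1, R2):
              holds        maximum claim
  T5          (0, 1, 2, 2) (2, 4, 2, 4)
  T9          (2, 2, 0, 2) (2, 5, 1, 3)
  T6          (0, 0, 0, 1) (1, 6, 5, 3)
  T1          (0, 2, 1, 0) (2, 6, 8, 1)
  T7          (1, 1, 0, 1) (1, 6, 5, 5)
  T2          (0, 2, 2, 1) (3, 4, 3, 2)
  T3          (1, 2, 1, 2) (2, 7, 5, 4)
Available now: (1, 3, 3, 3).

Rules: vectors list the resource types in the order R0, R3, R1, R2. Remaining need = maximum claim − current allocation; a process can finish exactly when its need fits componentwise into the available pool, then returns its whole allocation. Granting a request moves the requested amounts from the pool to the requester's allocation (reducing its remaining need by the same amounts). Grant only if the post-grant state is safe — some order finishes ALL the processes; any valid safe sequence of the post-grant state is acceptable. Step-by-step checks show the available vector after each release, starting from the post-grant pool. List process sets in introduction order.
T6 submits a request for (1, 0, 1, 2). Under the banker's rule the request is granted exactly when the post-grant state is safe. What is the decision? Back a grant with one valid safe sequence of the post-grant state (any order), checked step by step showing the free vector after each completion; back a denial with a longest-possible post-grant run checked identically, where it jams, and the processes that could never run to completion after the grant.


GRANT — the state after the grant stays safe, e.g. via T9, T5, T3, T6, T2, T1, T7.
Key observation: granting shrinks the pool to (0, 3, 2, 1), yet T9 still fits and the chain goes through.
Step-by-step check of the post-grant state:
  pool = (0, 3, 2, 1)
  run T9 (needs (0, 3, 1, 1), free (0, 3, 2, 1)); after release of (2, 2, 0, 2) the pool is (2, 5, 2, 3)
  run T5 (needs (2, 3, 0, 2), free (2, 5, 2, 3)); after release of (0, 1, 2, 2) the pool is (2, 6, 4, 5)
  run T3 (needs (1, 5, 4, 2), free (2, 6, 4, 5)); after release of (1, 2, 1, 2) the pool is (3, 8, 5, 7)
  run T6 (needs (0, 6, 4, 0), free (3, 8, 5, 7)); after release of (1, 0, 1, 3) the pool is (4, 8, 6, 10)
  run T2 (needs (3, 2, 1, 1), free (4, 8, 6, 10)); after release of (0, 2, 2, 1) the pool is (4, 10, 8, 11)
  run T1 (needs (2, 4, 7, 1), free (4, 10, 8, 11)); after release of (0, 2, 1, 0) the pool is (4, 12, 9, 11)
  run T7 (needs (0, 5, 5, 4), free (4, 12, 9, 11)); after release of (1, 1, 0, 1) the pool is (5, 13, 9, 12)


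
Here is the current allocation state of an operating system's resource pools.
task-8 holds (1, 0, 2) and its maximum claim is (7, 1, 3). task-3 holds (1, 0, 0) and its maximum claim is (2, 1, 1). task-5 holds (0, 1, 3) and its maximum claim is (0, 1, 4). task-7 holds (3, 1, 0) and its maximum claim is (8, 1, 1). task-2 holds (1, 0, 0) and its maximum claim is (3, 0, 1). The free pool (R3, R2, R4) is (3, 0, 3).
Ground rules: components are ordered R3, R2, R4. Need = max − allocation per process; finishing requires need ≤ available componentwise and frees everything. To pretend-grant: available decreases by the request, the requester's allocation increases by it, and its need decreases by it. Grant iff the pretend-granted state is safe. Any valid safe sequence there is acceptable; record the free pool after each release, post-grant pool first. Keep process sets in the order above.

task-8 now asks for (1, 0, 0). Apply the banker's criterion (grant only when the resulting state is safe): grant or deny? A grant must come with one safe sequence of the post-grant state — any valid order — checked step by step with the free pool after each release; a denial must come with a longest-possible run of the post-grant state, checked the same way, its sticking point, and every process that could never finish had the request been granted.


DENY — the pretend-granted state is unsafe.
Key observation: no order helps: past task-5, task-2, task-3, the free pool tops out at (4, 1, 6), below what each blocked process needs in R3.
After a pretend grant, a maximal execution: task-5, task-2, task-3 — then nothing else fits. Check, step by step:
  pool = (2, 0, 3)
  task-5 needs (0, 0, 1) <= (2, 0, 3) -> finishes; pool += (0, 1, 3) = (2, 1, 6)
  task-2 needs (2, 0, 1) <= (2, 1, 6) -> finishes; pool += (1, 0, 0) = (3, 1, 6)
  task-3 needs (1, 1, 1) <= (3, 1, 6) -> finishes; pool += (1, 0, 0) = (4, 1, 6)
  task-8 still needs (5, 1, 1) but only (4, 1, 6) is free — short on R3
  task-7 still needs (5, 0, 1) but only (4, 1, 6) is free — short on R3
Processes that could never finish after the grant: task-8 and task-7.


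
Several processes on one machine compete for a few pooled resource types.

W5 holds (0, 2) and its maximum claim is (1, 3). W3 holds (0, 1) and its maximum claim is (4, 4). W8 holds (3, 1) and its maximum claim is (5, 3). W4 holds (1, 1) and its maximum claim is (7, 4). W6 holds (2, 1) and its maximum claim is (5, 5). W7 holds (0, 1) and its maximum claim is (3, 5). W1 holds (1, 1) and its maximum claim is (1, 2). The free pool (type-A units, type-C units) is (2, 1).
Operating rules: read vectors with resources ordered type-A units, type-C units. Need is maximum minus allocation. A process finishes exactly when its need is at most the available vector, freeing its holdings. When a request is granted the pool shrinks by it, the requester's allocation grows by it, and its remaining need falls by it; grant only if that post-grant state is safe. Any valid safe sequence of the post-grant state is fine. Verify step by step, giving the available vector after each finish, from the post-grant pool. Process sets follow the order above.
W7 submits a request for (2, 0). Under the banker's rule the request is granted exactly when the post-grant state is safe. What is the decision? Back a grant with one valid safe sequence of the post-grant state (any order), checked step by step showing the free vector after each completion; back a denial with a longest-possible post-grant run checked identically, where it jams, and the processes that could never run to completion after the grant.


GRANT. The post-grant state is safe; one safe sequence: W1, W5, W7, W8, W4, W6, W3.
Key observation: post-grant, (0, 1) remains, and an order beginning with W1 completes everyone.
Step-by-step check of the post-grant state:
  pool = (0, 1)
  run W1 (needs (0, 1), free (0, 1)); after release of (1, 1) the pool is (1, 2)
  run W5 (needs (1, 1), free (1, 2)); after release of (0, 2) the pool is (1, 4)
  run W7 (needs (1, 4), free (1, 4)); after release of (2, 1) the pool is (3, 5)
  run W8 (needs (2, 2), free (3, 5)); after release of (3, 1) the pool is (6, 6)
  run W4 (needs (6, 3), free (6, 6)); after release of (1, 1) the pool is (7, 7)
  run W6 (needs (3, 4), free (7, 7)); after release of (2, 1) the pool is (9, 8)
  run W3 (needs (4, 3), free (9, 8)); after release of (0, 1) the pool is (9, 9)


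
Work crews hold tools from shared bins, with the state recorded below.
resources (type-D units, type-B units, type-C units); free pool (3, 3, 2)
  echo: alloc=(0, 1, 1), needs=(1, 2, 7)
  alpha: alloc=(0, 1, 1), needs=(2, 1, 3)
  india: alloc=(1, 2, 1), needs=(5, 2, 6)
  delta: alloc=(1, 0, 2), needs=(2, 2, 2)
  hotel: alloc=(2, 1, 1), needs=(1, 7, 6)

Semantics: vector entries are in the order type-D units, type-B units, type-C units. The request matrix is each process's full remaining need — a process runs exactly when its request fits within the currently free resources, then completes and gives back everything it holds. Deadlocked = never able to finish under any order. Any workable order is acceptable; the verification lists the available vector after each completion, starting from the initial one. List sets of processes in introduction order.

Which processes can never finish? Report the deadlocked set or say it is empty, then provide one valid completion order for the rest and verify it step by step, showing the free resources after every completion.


Deadlocked set: echo, india and hotel.
Key observation: no order helps: past delta, alpha, the free pool tops out at (4, 4, 5), below what each blocked process needs in type-C units.
The rest can finish in the order delta, alpha. Walking it through:
  pool = (3, 3, 2)
  delta needs (2, 2, 2) <= (3, 3, 2) -> finishes; pool += (1, 0, 2) = (4, 3, 4)
  alpha needs (2, 1, 3) <= (4, 3, 4) -> finishes; pool += (0, 1, 1) = (4, 4, 5)
None of the blocked processes ever fits:
  blocked: echo wants (1, 2, 7), pool (4, 4, 5) — not enough type-C units
  blocked: india wants (5, 2, 6), pool (4, 4, 5) — not enough type-D units and type-C units
  blocked: hotel wants (1, 7, 6), pool (4, 4, 5) — not enough type-B units and type-C units
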